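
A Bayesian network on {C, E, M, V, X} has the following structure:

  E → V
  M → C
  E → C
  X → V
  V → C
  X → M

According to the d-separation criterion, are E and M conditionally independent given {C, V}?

No — E and M are not d-separated given {C, V}.

We examine all 4 paths between E and M:
Path 1: E → V → C ← M
  V is a chain here and V is conditioned on, so the path is blocked at V.
Path 2: E → V ← X → M
  V is a collider and V is conditioned on, which opens it; X is a fork and X is not conditioned on — no node blocks this path, so it is active.
Path 3: E → C ← V ← X → M
  V is a chain here and V is conditioned on, so the path is blocked at V.
Path 4: E → C ← M
  C is a collider and C is conditioned on, which opens it — no node blocks this path, so it is active.
Since the path E → V ← X → M is active, E and M are not d-separated given {C, V}.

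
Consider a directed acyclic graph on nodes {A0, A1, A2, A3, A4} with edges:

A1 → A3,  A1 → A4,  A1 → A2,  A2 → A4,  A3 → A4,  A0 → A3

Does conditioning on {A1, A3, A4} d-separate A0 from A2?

There are 4 undirected paths between A0 and A2; checking each against the conditioning set {A1, A3, A4}:
Path 1: A0 → A3 ← A1 → A2
  A1 is a fork here and A1 is conditioned on, so the path is blocked at A1.
Path 2: A0 → A3 ← A1 → A4 ← A2
  A1 is a fork here and A1 is conditioned on, so the path is blocked at A1.
Path 3: A0 → A3 → A4 ← A2
  A3 is a chain here and A3 is conditioned on, so the path is blocked at A3.
Path 4: A0 → A3 → A4 ← A1 → A2
  A3 is a chain here and A3 is conditioned on, so the path is blocked at A3.
All paths are blocked; A0 ⊥ A2 | {A1, A3, A4} holds.

Yes — A0 and A2 are d-separated given {A1, A3, A4}.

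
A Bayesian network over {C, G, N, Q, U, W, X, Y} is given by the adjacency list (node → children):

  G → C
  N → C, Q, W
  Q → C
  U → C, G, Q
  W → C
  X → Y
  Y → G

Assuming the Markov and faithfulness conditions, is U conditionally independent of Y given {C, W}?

5 paths connect U and Y; each must be blocked for d-separation to hold:
  1. U → G ← Y — G:collider[open] ⇒ active
  2. U → Q ← N → W → C ← G ← Y — Q:collider[open]; N:fork[open]; W:chain[blocks]; C:collider[open]; G:chain[open] ⇒ blocked
  3. U → Q ← N → C ← G ← Y — Q:collider[open]; N:fork[open]; C:collider[open]; G:chain[open] ⇒ active
  4. U → Q → C ← G ← Y — Q:chain[open]; C:collider[open]; G:chain[open] ⇒ active
  5. U → C ← G ← Y — C:collider[open]; G:chain[open] ⇒ active
Because an active path exists, U and Y are not d-separated.

No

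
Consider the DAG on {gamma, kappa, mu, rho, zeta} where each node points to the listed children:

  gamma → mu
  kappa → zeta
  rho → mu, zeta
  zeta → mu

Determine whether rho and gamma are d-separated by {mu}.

There are 2 undirected paths between rho and gamma; checking each against the conditioning set {mu}:
  1. rho → zeta → mu ← gamma — zeta:chain[open]; mu:collider[open] ⇒ active
  2. rho → mu ← gamma — mu:collider[open] ⇒ active
Since the path rho → zeta → mu ← gamma is active, rho and gamma are not d-separated given {mu}.

No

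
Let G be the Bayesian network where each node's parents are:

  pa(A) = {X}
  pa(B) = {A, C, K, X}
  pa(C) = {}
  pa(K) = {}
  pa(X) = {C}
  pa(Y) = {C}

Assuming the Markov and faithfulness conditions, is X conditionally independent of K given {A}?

Yes

We examine all 3 paths between X and K:
Path 1: X → A → B ← K
  A is a chain here and A is conditioned on, so the path is blocked at A.
Path 2: X ← C → B ← K
  B is a collider here and neither B nor any of its descendants is conditioned on, so the collider stays closed — the path is blocked at B.
Path 3: X → B ← K
  B is a collider here and neither B nor any of its descendants is conditioned on, so the collider stays closed — the path is blocked at B.
Since every path is blocked, d-separation holds.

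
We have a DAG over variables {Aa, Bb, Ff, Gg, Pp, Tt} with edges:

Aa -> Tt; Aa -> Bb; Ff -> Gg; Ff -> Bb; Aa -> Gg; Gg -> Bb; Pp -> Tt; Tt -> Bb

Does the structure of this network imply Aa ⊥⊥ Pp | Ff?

Enumerating the 4 paths from Aa to Pp and testing each for blocking by {Ff}:
Path 1: Aa → Bb ← Tt ← Pp
  Bb is a collider here and neither Bb nor any of its descendants is conditioned on, so the collider stays closed — the path is blocked at Bb.
Path 2: Aa → Gg → Bb ← Tt ← Pp
  Bb is a collider here and neither Bb nor any of its descendants is conditioned on, so the collider stays closed — the path is blocked at Bb.
Path 3: Aa → Gg ← Ff → Bb ← Tt ← Pp
  Gg is a collider here and neither Gg nor any of its descendants is conditioned on, so the collider stays closed — the path is blocked at Gg.
Path 4: Aa → Tt ← Pp
  Tt is a collider here and neither Tt nor any of its descendants is conditioned on, so the collider stays closed — the path is blocked at Tt.
Every path is blocked, so Aa and Pp are d-separated given {Ff}.

Yes — Aa and Pp are d-separated given {Ff}.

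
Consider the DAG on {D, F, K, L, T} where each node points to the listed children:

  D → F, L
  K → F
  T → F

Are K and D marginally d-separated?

Only one path connects K and D:
Path 1: K → F ← D
  F is a collider here and neither F nor any of its descendants is conditioned on, so the collider stays closed — the path is blocked at F.
All paths are blocked; K ⊥ D | ∅ holds.

Yes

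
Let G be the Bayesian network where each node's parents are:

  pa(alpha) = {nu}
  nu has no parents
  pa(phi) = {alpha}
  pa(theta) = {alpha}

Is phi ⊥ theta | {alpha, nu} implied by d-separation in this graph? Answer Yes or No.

The only undirected path from phi to theta is:
Path 1: phi ← alpha → theta
  alpha is a fork here and alpha is conditioned on, so the path is blocked at alpha.
All paths are blocked; phi ⊥ theta | {alpha, nu} holds.

Yes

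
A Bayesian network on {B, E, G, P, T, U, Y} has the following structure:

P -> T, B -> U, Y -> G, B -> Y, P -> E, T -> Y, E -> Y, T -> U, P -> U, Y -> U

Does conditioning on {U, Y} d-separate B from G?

Enumerating the 6 paths from B to G and testing each for blocking by {U, Y}:
Path 1: B → Y → G
  Y is a chain here and Y is conditioned on, so the path is blocked at Y.
Path 2: B → U ← Y → G
  Y is a fork here and Y is conditioned on, so the path is blocked at Y.
Path 3: B → U ← P → E → Y → G
  Y is a chain here and Y is conditioned on, so the path is blocked at Y.
Path 4: B → U ← P → T → Y → G
  Y is a chain here and Y is conditioned on, so the path is blocked at Y.
Path 5: B → U ← T → Y → G
  Y is a chain here and Y is conditioned on, so the path is blocked at Y.
Path 6: B → U ← T ← P → E → Y → G
  Y is a chain here and Y is conditioned on, so the path is blocked at Y.
Since every path is blocked, d-separation holds.

Yes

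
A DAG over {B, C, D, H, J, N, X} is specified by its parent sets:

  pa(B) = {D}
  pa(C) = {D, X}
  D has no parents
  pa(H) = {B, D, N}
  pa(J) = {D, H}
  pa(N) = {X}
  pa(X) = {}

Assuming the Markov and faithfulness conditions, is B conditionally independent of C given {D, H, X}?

Yes — B and C are d-separated given {D, H, X}.

6 paths connect B and C; each must be blocked for d-separation to hold:
  1. B ← D → J ← H ← N ← X → C — D:fork[blocks]; J:collider[blocks]; H:chain[blocks]; N:chain[open]; X:fork[blocks] ⇒ blocked
  2. B ← D → C — D:fork[blocks] ⇒ blocked
  3. B ← D → H ← N ← X → C — D:fork[blocks]; H:collider[open]; N:chain[open]; X:fork[blocks] ⇒ blocked
  4. B → H → J ← D → C — H:chain[blocks]; J:collider[blocks]; D:fork[blocks] ⇒ blocked
  5. B → H ← D → C — H:collider[open]; D:fork[blocks] ⇒ blocked
  6. B → H ← N ← X → C — H:collider[open]; N:chain[open]; X:fork[blocks] ⇒ blocked
All paths are blocked; B ⊥ C | {D, H, X} holds.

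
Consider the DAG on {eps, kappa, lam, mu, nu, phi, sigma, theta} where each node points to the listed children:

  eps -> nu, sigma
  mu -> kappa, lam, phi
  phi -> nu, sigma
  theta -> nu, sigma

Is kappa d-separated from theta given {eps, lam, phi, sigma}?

We examine all 4 paths between kappa and theta:
Path 1: kappa ← mu → phi → sigma ← theta
  phi is a chain here and phi is conditioned on, so the path is blocked at phi.
Path 2: kappa ← mu → phi → sigma ← eps → nu ← theta
  phi is a chain here and phi is conditioned on, so the path is blocked at phi.
Path 3: kappa ← mu → phi → nu ← theta
  phi is a chain here and phi is conditioned on, so the path is blocked at phi.
Path 4: kappa ← mu → phi → nu ← eps → sigma ← theta
  phi is a chain here and phi is conditioned on, so the path is blocked at phi.
Every path is blocked, so kappa and theta are d-separated given {eps, lam, phi, sigma}.

Yes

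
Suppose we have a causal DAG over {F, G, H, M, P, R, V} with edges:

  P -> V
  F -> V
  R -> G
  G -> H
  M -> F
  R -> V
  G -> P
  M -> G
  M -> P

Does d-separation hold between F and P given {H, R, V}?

We examine all 6 paths between F and P:
Path 1: F ← M → G → P
  M is a fork and M is not conditioned on; G is a chain and G is not conditioned on — no node blocks this path, so it is active.
Path 2: F ← M → G ← R → V ← P
  R is a fork here and R is conditioned on, so the path is blocked at R.
Path 3: F ← M → P
  M is a fork and M is not conditioned on — no node blocks this path, so it is active.
Path 4: F → V ← P
  V is a collider and V is conditioned on, which opens it — no node blocks this path, so it is active.
Path 5: F → V ← R → G ← M → P
  R is a fork here and R is conditioned on, so the path is blocked at R.
Path 6: F → V ← R → G → P
  R is a fork here and R is conditioned on, so the path is blocked at R.
At least one path is unblocked, so d-separation fails.

No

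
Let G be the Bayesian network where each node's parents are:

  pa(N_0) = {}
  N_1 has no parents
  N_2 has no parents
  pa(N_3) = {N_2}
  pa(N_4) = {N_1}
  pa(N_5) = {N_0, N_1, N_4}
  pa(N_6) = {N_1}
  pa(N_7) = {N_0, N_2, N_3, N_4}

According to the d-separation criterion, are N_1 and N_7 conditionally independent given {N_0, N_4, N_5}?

Enumerating the 4 paths from N_1 to N_7 and testing each for blocking by {N_0, N_4, N_5}:
Path 1: N_1 → N_4 → N_7
  N_4 is a chain here and N_4 is conditioned on, so the path is blocked at N_4.
Path 2: N_1 → N_4 → N_5 ← N_0 → N_7
  N_4 is a chain here and N_4 is conditioned on, so the path is blocked at N_4.
Path 3: N_1 → N_5 ← N_0 → N_7
  N_0 is a fork here and N_0 is conditioned on, so the path is blocked at N_0.
Path 4: N_1 → N_5 ← N_4 → N_7
  N_4 is a fork here and N_4 is conditioned on, so the path is blocked at N_4.
All paths are blocked; N_1 ⊥ N_7 | {N_0, N_4, N_5} holds.

Yes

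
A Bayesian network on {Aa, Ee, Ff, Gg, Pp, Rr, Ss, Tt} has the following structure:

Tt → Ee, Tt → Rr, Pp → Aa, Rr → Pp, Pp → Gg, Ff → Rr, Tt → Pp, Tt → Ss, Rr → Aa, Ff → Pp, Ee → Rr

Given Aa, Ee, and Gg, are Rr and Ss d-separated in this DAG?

No — Rr and Ss are not d-separated given {Aa, Ee, Gg}.

5 paths connect Rr and Ss; each must be blocked for d-separation to hold:
Path 1: Rr ← Ff → Pp ← Tt → Ss
  Ff is a fork and Ff is not conditioned on; Pp is a collider and its descendant Aa is conditioned on, which opens it; Tt is a fork and Tt is not conditioned on — no node blocks this path, so it is active.
Path 2: Rr ← Ee ← Tt → Ss
  Ee is a chain here and Ee is conditioned on, so the path is blocked at Ee.
Path 3: Rr → Aa ← Pp ← Tt → Ss
  Aa is a collider and Aa is conditioned on, which opens it; Pp is a chain and Pp is not conditioned on; Tt is a fork and Tt is not conditioned on — no node blocks this path, so it is active.
Path 4: Rr → Pp ← Tt → Ss
  Pp is a collider and its descendant Aa is conditioned on, which opens it; Tt is a fork and Tt is not conditioned on — no node blocks this path, so it is active.
Path 5: Rr ← Tt → Ss
  Tt is a fork and Tt is not conditioned on — no node blocks this path, so it is active.
At least one path is unblocked, so d-separation fails.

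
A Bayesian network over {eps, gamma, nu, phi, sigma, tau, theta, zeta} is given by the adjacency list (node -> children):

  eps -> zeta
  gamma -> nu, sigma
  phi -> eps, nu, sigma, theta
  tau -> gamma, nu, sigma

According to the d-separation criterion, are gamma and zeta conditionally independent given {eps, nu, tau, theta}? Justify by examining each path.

There are 6 undirected paths between gamma and zeta; checking each against the conditioning set {eps, nu, tau, theta}:
Path 1: gamma → nu ← tau → sigma ← phi → eps → zeta
  tau is a fork here and tau is conditioned on, so the path is blocked at tau.
Path 2: gamma → nu ← phi → eps → zeta
  eps is a chain here and eps is conditioned on, so the path is blocked at eps.
Path 3: gamma → sigma ← tau → nu ← phi → eps → zeta
  sigma is a collider here and neither sigma nor any of its descendants is conditioned on, so the collider stays closed — the path is blocked at sigma.
Path 4: gamma → sigma ← phi → eps → zeta
  sigma is a collider here and neither sigma nor any of its descendants is conditioned on, so the collider stays closed — the path is blocked at sigma.
Path 5: gamma ← tau → nu ← phi → eps → zeta
  tau is a fork here and tau is conditioned on, so the path is blocked at tau.
Path 6: gamma ← tau → sigma ← phi → eps → zeta
  tau is a fork here and tau is conditioned on, so the path is blocked at tau.
Since every path is blocked, d-separation holds.

Yes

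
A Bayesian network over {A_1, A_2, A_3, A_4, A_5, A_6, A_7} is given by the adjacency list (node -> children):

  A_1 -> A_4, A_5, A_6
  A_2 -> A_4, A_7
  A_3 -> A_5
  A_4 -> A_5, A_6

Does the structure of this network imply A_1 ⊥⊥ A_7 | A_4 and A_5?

No

We examine all 3 paths between A_1 and A_7:
Path 1: A_1 → A_5 ← A_4 ← A_2 → A_7
  A_4 is a chain here and A_4 is conditioned on, so the path is blocked at A_4.
Path 2: A_1 → A_6 ← A_4 ← A_2 → A_7
  A_6 is a collider here and neither A_6 nor any of its descendants is conditioned on, so the collider stays closed — the path is blocked at A_6.
Path 3: A_1 → A_4 ← A_2 → A_7
  A_4 is a collider and A_4 is conditioned on, which opens it; A_2 is a fork and A_2 is not conditioned on — no node blocks this path, so it is active.
Since the path A_1 → A_4 ← A_2 → A_7 is active, A_1 and A_7 are not d-separated given {A_4, A_5}.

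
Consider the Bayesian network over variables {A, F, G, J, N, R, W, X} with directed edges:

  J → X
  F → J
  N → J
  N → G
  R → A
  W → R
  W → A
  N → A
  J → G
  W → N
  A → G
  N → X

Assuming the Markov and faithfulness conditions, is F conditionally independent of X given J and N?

We examine all 6 paths between F and X:
Path 1: F → J ← N → X
  N is a fork here and N is conditioned on, so the path is blocked at N.
Path 2: F → J → X
  J is a chain here and J is conditioned on, so the path is blocked at J.
Path 3: F → J → G ← N → X
  J is a chain here and J is conditioned on, so the path is blocked at J.
Path 4: F → J → G ← A ← W → N → X
  J is a chain here and J is conditioned on, so the path is blocked at J.
Path 5: F → J → G ← A ← N → X
  J is a chain here and J is conditioned on, so the path is blocked at J.
Path 6: F → J → G ← A ← R ← W → N → X
  J is a chain here and J is conditioned on, so the path is blocked at J.
Since every path is blocked, d-separation holds.

Yes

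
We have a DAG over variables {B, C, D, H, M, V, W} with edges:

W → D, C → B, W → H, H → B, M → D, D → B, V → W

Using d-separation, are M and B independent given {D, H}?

Enumerating the 2 paths from M to B and testing each for blocking by {D, H}:
Path 1: M → D → B
  D is a chain here and D is conditioned on, so the path is blocked at D.
Path 2: M → D ← W → H → B
  H is a chain here and H is conditioned on, so the path is blocked at H.
Since every path is blocked, d-separation holds.

Yes — M and B are d-separated given {D, H}.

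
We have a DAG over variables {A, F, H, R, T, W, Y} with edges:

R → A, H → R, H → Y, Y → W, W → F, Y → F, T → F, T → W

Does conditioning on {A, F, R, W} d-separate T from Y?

No — T and Y are not d-separated given {A, F, R, W}.

Enumerating the 4 paths from T to Y and testing each for blocking by {A, F, R, W}:
Path 1: T → W → F ← Y
  W is a chain here and W is conditioned on, so the path is blocked at W.
Path 2: T → W ← Y
  W is a collider and W is conditioned on, which opens it — no node blocks this path, so it is active.
Path 3: T → F ← W ← Y
  W is a chain here and W is conditioned on, so the path is blocked at W.
Path 4: T → F ← Y
  F is a collider and F is conditioned on, which opens it — no node blocks this path, so it is active.
Since the path T → W ← Y is active, T and Y are not d-separated given {A, F, R, W}.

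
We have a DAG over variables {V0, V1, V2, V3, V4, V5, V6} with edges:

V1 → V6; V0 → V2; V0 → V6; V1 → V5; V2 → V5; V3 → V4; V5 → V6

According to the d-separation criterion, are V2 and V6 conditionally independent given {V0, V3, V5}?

3 paths connect V2 and V6; each must be blocked for d-separation to hold:
Path 1: V2 → V5 → V6
  V5 is a chain here and V5 is conditioned on, so the path is blocked at V5.
Path 2: V2 → V5 ← V1 → V6
  V5 is a collider and V5 is conditioned on, which opens it; V1 is a fork and V1 is not conditioned on — no node blocks this path, so it is active.
Path 3: V2 ← V0 → V6
  V0 is a fork here and V0 is conditioned on, so the path is blocked at V0.
Since the path V2 → V5 ← V1 → V6 is active, V2 and V6 are not d-separated given {V0, V3, V5}.

No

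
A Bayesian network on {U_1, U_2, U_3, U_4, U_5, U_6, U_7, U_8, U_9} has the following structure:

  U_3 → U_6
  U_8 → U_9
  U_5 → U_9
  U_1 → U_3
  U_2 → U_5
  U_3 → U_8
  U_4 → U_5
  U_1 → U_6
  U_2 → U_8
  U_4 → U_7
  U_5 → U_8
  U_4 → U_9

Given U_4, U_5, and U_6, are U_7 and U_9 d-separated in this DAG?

Enumerating the 4 paths from U_7 to U_9 and testing each for blocking by {U_4, U_5, U_6}:
Path 1: U_7 ← U_4 → U_5 → U_8 → U_9
  U_4 is a fork here and U_4 is conditioned on, so the path is blocked at U_4.
Path 2: U_7 ← U_4 → U_5 ← U_2 → U_8 → U_9
  U_4 is a fork here and U_4 is conditioned on, so the path is blocked at U_4.
Path 3: U_7 ← U_4 → U_5 → U_9
  U_4 is a fork here and U_4 is conditioned on, so the path is blocked at U_4.
Path 4: U_7 ← U_4 → U_9
  U_4 is a fork here and U_4 is conditioned on, so the path is blocked at U_4.
Since every path is blocked, d-separation holds.

Yes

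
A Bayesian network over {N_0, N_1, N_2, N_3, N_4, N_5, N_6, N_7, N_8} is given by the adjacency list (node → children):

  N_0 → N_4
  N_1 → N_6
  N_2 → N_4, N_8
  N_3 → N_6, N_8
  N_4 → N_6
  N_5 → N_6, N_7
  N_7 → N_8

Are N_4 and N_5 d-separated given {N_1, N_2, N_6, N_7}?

4 paths connect N_4 and N_5; each must be blocked for d-separation to hold:
Path 1: N_4 → N_6 ← N_5
  N_6 is a collider and N_6 is conditioned on, which opens it — no node blocks this path, so it is active.
Path 2: N_4 → N_6 ← N_3 → N_8 ← N_7 ← N_5
  N_8 is a collider here and neither N_8 nor any of its descendants is conditioned on, so the collider stays closed — the path is blocked at N_8.
Path 3: N_4 ← N_2 → N_8 ← N_7 ← N_5
  N_2 is a fork here and N_2 is conditioned on, so the path is blocked at N_2.
Path 4: N_4 ← N_2 → N_8 ← N_3 → N_6 ← N_5
  N_2 is a fork here and N_2 is conditioned on, so the path is blocked at N_2.
Because an active path exists, N_4 and N_5 are not d-separated.

No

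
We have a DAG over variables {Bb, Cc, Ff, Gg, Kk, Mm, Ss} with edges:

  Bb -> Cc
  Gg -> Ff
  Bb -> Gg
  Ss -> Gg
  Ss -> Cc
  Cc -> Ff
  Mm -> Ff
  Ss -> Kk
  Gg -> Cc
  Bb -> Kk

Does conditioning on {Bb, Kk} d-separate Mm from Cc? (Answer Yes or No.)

Yes — Mm and Cc are d-separated given {Bb, Kk}.

Enumerating the 6 paths from Mm to Cc and testing each for blocking by {Bb, Kk}:
  1. Mm → Ff ← Gg ← Ss → Cc — Ff:collider[blocks]; Gg:chain[open]; Ss:fork[open] ⇒ blocked
  2. Mm → Ff ← Gg ← Ss → Kk ← Bb → Cc — Ff:collider[blocks]; Gg:chain[open]; Ss:fork[open]; Kk:collider[open]; Bb:fork[blocks] ⇒ blocked
  3. Mm → Ff ← Gg → Cc — Ff:collider[blocks]; Gg:fork[open] ⇒ blocked
  4. Mm → Ff ← Gg ← Bb → Cc — Ff:collider[blocks]; Gg:chain[open]; Bb:fork[blocks] ⇒ blocked
  5. Mm → Ff ← Gg ← Bb → Kk ← Ss → Cc — Ff:collider[blocks]; Gg:chain[open]; Bb:fork[blocks]; Kk:collider[open]; Ss:fork[open] ⇒ blocked
  6. Mm → Ff ← Cc — Ff:collider[blocks] ⇒ blocked
All paths are blocked; Mm ⊥ Cc | {Bb, Kk} holds.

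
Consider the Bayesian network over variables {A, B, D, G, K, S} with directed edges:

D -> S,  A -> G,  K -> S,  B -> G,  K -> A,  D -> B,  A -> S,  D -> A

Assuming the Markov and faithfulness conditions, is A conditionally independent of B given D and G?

No — A and B are not d-separated given {D, G}.

There are 4 undirected paths between A and B; checking each against the conditioning set {D, G}:
  1. A ← K → S ← D → B — K:fork[open]; S:collider[blocks]; D:fork[blocks] ⇒ blocked
  2. A → G ← B — G:collider[open] ⇒ active
  3. A ← D → B — D:fork[blocks] ⇒ blocked
  4. A → S ← D → B — S:collider[blocks]; D:fork[blocks] ⇒ blocked
Because an active path exists, A and B are not d-separated.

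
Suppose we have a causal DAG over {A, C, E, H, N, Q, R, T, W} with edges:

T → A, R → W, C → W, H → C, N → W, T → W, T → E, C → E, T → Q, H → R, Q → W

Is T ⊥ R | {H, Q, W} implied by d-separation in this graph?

There are 6 undirected paths between T and R; checking each against the conditioning set {H, Q, W}:
Path 1: T → E ← C ← H → R
  E is a collider here and neither E nor any of its descendants is conditioned on, so the collider stays closed — the path is blocked at E.
Path 2: T → E ← C → W ← R
  E is a collider here and neither E nor any of its descendants is conditioned on, so the collider stays closed — the path is blocked at E.
Path 3: T → Q → W ← C ← H → R
  Q is a chain here and Q is conditioned on, so the path is blocked at Q.
Path 4: T → Q → W ← R
  Q is a chain here and Q is conditioned on, so the path is blocked at Q.
Path 5: T → W ← C ← H → R
  H is a fork here and H is conditioned on, so the path is blocked at H.
Path 6: T → W ← R
  W is a collider and W is conditioned on, which opens it — no node blocks this path, so it is active.
Since the path T → W ← R is active, T and R are not d-separated given {H, Q, W}.

No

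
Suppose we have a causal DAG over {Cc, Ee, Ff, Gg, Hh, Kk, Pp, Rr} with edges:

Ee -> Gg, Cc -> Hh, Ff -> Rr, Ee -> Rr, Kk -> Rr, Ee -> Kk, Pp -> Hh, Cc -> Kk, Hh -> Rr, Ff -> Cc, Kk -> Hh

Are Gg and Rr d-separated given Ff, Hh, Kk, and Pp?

No — Gg and Rr are not d-separated given {Ff, Hh, Kk, Pp}.

We examine all 6 paths between Gg and Rr:
Path 1: Gg ← Ee → Rr
  Ee is a fork and Ee is not conditioned on — no node blocks this path, so it is active.
Path 2: Gg ← Ee → Kk → Rr
  Kk is a chain here and Kk is conditioned on, so the path is blocked at Kk.
Path 3: Gg ← Ee → Kk ← Cc ← Ff → Rr
  Ff is a fork here and Ff is conditioned on, so the path is blocked at Ff.
Path 4: Gg ← Ee → Kk ← Cc → Hh → Rr
  Hh is a chain here and Hh is conditioned on, so the path is blocked at Hh.
Path 5: Gg ← Ee → Kk → Hh → Rr
  Kk is a chain here and Kk is conditioned on, so the path is blocked at Kk.
Path 6: Gg ← Ee → Kk → Hh ← Cc ← Ff → Rr
  Kk is a chain here and Kk is conditioned on, so the path is blocked at Kk.
Because an active path exists, Gg and Rr are not d-separated.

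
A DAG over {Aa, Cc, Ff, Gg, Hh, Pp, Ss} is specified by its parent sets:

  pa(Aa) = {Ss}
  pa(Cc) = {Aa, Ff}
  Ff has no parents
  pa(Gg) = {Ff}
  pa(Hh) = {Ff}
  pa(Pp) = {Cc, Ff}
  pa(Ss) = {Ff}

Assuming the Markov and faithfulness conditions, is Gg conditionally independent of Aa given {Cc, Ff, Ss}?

We examine all 3 paths between Gg and Aa:
  1. Gg ← Ff → Ss → Aa — Ff:fork[blocks]; Ss:chain[blocks] ⇒ blocked
  2. Gg ← Ff → Cc ← Aa — Ff:fork[blocks]; Cc:collider[open] ⇒ blocked
  3. Gg ← Ff → Pp ← Cc ← Aa — Ff:fork[blocks]; Pp:collider[blocks]; Cc:chain[blocks] ⇒ blocked
All paths are blocked; Gg ⊥ Aa | {Cc, Ff, Ss} holds.

Yes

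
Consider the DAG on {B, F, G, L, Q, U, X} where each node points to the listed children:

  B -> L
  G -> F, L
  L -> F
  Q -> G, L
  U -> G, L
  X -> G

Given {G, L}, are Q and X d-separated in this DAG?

No

4 paths connect Q and X; each must be blocked for d-separation to hold:
  1. Q → G ← X — G:collider[open] ⇒ active
  2. Q → L ← G ← X — L:collider[open]; G:chain[blocks] ⇒ blocked
  3. Q → L ← U → G ← X — L:collider[open]; U:fork[open]; G:collider[open] ⇒ active
  4. Q → L → F ← G ← X — L:chain[blocks]; F:collider[blocks]; G:chain[blocks] ⇒ blocked
At least one path is unblocked, so d-separation fails.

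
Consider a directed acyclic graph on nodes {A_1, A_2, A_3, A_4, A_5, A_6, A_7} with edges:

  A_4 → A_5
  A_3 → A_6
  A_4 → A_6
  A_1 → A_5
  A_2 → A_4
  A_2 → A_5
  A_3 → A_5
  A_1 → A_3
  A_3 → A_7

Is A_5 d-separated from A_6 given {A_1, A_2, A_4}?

No

We examine all 4 paths between A_5 and A_6:
  1. A_5 ← A_2 → A_4 → A_6 — A_2:fork[blocks]; A_4:chain[blocks] ⇒ blocked
  2. A_5 ← A_1 → A_3 → A_6 — A_1:fork[blocks]; A_3:chain[open] ⇒ blocked
  3. A_5 ← A_4 → A_6 — A_4:fork[blocks] ⇒ blocked
  4. A_5 ← A_3 → A_6 — A_3:fork[open] ⇒ active
Since the path A_5 ← A_3 → A_6 is active, A_5 and A_6 are not d-separated given {A_1, A_2, A_4}.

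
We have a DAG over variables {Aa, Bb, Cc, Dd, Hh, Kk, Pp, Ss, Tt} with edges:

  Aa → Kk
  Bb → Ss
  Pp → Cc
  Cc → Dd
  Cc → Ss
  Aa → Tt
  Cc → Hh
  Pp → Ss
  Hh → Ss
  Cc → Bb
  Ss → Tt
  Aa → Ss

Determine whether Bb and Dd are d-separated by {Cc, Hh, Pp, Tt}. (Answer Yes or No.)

Yes

Enumerating the 4 paths from Bb to Dd and testing each for blocking by {Cc, Hh, Pp, Tt}:
Path 1: Bb ← Cc → Dd
  Cc is a fork here and Cc is conditioned on, so the path is blocked at Cc.
Path 2: Bb → Ss ← Cc → Dd
  Cc is a fork here and Cc is conditioned on, so the path is blocked at Cc.
Path 3: Bb → Ss ← Pp → Cc → Dd
  Pp is a fork here and Pp is conditioned on, so the path is blocked at Pp.
Path 4: Bb → Ss ← Hh ← Cc → Dd
  Hh is a chain here and Hh is conditioned on, so the path is blocked at Hh.
Every path is blocked, so Bb and Dd are d-separated given {Cc, Hh, Pp, Tt}.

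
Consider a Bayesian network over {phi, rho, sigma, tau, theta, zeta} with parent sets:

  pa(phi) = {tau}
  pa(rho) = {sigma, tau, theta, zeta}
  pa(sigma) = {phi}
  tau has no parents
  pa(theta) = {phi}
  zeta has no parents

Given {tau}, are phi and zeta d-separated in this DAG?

3 paths connect phi and zeta; each must be blocked for d-separation to hold:
  1. phi → theta → rho ← zeta — theta:chain[open]; rho:collider[blocks] ⇒ blocked
  2. phi ← tau → rho ← zeta — tau:fork[blocks]; rho:collider[blocks] ⇒ blocked
  3. phi → sigma → rho ← zeta — sigma:chain[open]; rho:collider[blocks] ⇒ blocked
All paths are blocked; phi ⊥ zeta | {tau} holds.

Yes — phi and zeta are d-separated given {tau}.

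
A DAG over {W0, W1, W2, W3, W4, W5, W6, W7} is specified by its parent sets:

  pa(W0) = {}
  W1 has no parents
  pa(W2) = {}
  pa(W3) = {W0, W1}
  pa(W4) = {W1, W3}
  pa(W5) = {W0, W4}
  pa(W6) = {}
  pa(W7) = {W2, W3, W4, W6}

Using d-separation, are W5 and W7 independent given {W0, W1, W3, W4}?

There are 6 undirected paths between W5 and W7; checking each against the conditioning set {W0, W1, W3, W4}:
  1. W5 ← W0 → W3 → W7 — W0:fork[blocks]; W3:chain[blocks] ⇒ blocked
  2. W5 ← W0 → W3 → W4 → W7 — W0:fork[blocks]; W3:chain[blocks]; W4:chain[blocks] ⇒ blocked
  3. W5 ← W0 → W3 ← W1 → W4 → W7 — W0:fork[blocks]; W3:collider[open]; W1:fork[blocks]; W4:chain[blocks] ⇒ blocked
  4. W5 ← W4 → W7 — W4:fork[blocks] ⇒ blocked
  5. W5 ← W4 ← W3 → W7 — W4:chain[blocks]; W3:fork[blocks] ⇒ blocked
  6. W5 ← W4 ← W1 → W3 → W7 — W4:chain[blocks]; W1:fork[blocks]; W3:chain[blocks] ⇒ blocked
Every path is blocked, so W5 and W7 are d-separated given {W0, W1, W3, W4}.

Yes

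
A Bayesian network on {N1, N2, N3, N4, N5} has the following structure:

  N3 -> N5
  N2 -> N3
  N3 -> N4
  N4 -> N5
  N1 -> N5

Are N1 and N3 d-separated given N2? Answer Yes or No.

Yes

Enumerating the 2 paths from N1 to N3 and testing each for blocking by {N2}:
Path 1: N1 → N5 ← N3
  N5 is a collider here and neither N5 nor any of its descendants is conditioned on, so the collider stays closed — the path is blocked at N5.
Path 2: N1 → N5 ← N4 ← N3
  N5 is a collider here and neither N5 nor any of its descendants is conditioned on, so the collider stays closed — the path is blocked at N5.
Since every path is blocked, d-separation holds.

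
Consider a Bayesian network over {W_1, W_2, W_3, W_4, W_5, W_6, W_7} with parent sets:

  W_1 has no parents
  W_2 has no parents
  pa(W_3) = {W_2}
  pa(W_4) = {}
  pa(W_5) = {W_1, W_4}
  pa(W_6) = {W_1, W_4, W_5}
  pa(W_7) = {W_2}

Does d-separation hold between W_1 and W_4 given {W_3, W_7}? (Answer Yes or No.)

Yes

We examine all 4 paths between W_1 and W_4:
Path 1: W_1 → W_6 ← W_4
  W_6 is a collider here and neither W_6 nor any of its descendants is conditioned on, so the collider stays closed — the path is blocked at W_6.
Path 2: W_1 → W_6 ← W_5 ← W_4
  W_6 is a collider here and neither W_6 nor any of its descendants is conditioned on, so the collider stays closed — the path is blocked at W_6.
Path 3: W_1 → W_5 → W_6 ← W_4
  W_6 is a collider here and neither W_6 nor any of its descendants is conditioned on, so the collider stays closed — the path is blocked at W_6.
Path 4: W_1 → W_5 ← W_4
  W_5 is a collider here and neither W_5 nor any of its descendants is conditioned on, so the collider stays closed — the path is blocked at W_5.
Every path is blocked, so W_1 and W_4 are d-separated given {W_3, W_7}.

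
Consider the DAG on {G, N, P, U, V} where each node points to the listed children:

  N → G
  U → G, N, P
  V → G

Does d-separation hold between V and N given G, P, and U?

There are 2 undirected paths between V and N; checking each against the conditioning set {G, P, U}:
Path 1: V → G ← U → N
  U is a fork here and U is conditioned on, so the path is blocked at U.
Path 2: V → G ← N
  G is a collider and G is conditioned on, which opens it — no node blocks this path, so it is active.
Since the path V → G ← N is active, V and N are not d-separated given {G, P, U}.

No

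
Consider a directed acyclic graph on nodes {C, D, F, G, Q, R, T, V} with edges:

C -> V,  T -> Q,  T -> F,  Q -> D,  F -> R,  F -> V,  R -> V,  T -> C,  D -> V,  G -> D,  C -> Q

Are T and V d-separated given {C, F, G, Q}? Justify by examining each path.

Yes

6 paths connect T and V; each must be blocked for d-separation to hold:
  1. T → F → R → V — F:chain[blocks]; R:chain[open] ⇒ blocked
  2. T → F → V — F:chain[blocks] ⇒ blocked
  3. T → Q → D → V — Q:chain[blocks]; D:chain[open] ⇒ blocked
  4. T → Q ← C → V — Q:collider[open]; C:fork[blocks] ⇒ blocked
  5. T → C → Q → D → V — C:chain[blocks]; Q:chain[blocks]; D:chain[open] ⇒ blocked
  6. T → C → V — C:chain[blocks] ⇒ blocked
All paths are blocked; T ⊥ V | {C, F, G, Q} holds.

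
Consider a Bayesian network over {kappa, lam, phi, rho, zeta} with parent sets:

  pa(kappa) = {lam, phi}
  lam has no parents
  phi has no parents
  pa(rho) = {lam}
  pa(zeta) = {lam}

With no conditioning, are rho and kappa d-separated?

No

Only one path connects rho and kappa:
  1. rho ← lam → kappa — lam:fork[open] ⇒ active
At least one path is unblocked, so d-separation fails.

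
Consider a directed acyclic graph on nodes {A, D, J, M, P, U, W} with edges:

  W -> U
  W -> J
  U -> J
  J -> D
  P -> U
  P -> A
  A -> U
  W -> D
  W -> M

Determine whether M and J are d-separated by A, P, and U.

No

Enumerating the 3 paths from M to J and testing each for blocking by {A, P, U}:
  1. M ← W → U → J — W:fork[open]; U:chain[blocks] ⇒ blocked
  2. M ← W → J — W:fork[open] ⇒ active
  3. M ← W → D ← J — W:fork[open]; D:collider[blocks] ⇒ blocked
At least one path is unblocked, so d-separation fails.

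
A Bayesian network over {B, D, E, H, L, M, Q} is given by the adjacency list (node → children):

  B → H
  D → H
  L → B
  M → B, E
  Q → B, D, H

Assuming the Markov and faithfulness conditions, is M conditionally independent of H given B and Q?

3 paths connect M and H; each must be blocked for d-separation to hold:
  1. M → B → H — B:chain[blocks] ⇒ blocked
  2. M → B ← Q → H — B:collider[open]; Q:fork[blocks] ⇒ blocked
  3. M → B ← Q → D → H — B:collider[open]; Q:fork[blocks]; D:chain[open] ⇒ blocked
Since every path is blocked, d-separation holds.

Yes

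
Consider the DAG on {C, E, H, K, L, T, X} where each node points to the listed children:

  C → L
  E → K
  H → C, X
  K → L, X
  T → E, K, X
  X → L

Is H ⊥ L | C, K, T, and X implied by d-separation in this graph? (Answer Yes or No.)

Yes — H and L are d-separated given {C, K, T, X}.

Enumerating the 5 paths from H to L and testing each for blocking by {C, K, T, X}:
Path 1: H → X ← T → E → K → L
  T is a fork here and T is conditioned on, so the path is blocked at T.
Path 2: H → X ← T → K → L
  T is a fork here and T is conditioned on, so the path is blocked at T.
Path 3: H → X ← K → L
  K is a fork here and K is conditioned on, so the path is blocked at K.
Path 4: H → X → L
  X is a chain here and X is conditioned on, so the path is blocked at X.
Path 5: H → C → L
  C is a chain here and C is conditioned on, so the path is blocked at C.
All paths are blocked; H ⊥ L | {C, K, T, X} holds.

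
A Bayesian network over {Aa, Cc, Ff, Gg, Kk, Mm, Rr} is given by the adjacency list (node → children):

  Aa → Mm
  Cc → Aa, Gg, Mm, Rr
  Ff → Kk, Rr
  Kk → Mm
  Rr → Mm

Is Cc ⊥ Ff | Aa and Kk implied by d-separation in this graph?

There are 6 undirected paths between Cc and Ff; checking each against the conditioning set {Aa, Kk}:
Path 1: Cc → Aa → Mm ← Rr ← Ff
  Aa is a chain here and Aa is conditioned on, so the path is blocked at Aa.
Path 2: Cc → Aa → Mm ← Kk ← Ff
  Aa is a chain here and Aa is conditioned on, so the path is blocked at Aa.
Path 3: Cc → Rr ← Ff
  Rr is a collider here and neither Rr nor any of its descendants is conditioned on, so the collider stays closed — the path is blocked at Rr.
Path 4: Cc → Rr → Mm ← Kk ← Ff
  Mm is a collider here and neither Mm nor any of its descendants is conditioned on, so the collider stays closed — the path is blocked at Mm.
Path 5: Cc → Mm ← Rr ← Ff
  Mm is a collider here and neither Mm nor any of its descendants is conditioned on, so the collider stays closed — the path is blocked at Mm.
Path 6: Cc → Mm ← Kk ← Ff
  Mm is a collider here and neither Mm nor any of its descendants is conditioned on, so the collider stays closed — the path is blocked at Mm.
Since every path is blocked, d-separation holds.

Yes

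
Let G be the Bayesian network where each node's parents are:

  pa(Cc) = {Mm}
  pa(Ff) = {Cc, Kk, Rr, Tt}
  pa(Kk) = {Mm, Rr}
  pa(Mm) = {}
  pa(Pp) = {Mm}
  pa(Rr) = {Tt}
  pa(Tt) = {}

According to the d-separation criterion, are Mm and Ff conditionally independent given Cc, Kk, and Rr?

Yes — Mm and Ff are d-separated given {Cc, Kk, Rr}.

There are 4 undirected paths between Mm and Ff; checking each against the conditioning set {Cc, Kk, Rr}:
Path 1: Mm → Cc → Ff
  Cc is a chain here and Cc is conditioned on, so the path is blocked at Cc.
Path 2: Mm → Kk ← Rr → Ff
  Rr is a fork here and Rr is conditioned on, so the path is blocked at Rr.
Path 3: Mm → Kk ← Rr ← Tt → Ff
  Rr is a chain here and Rr is conditioned on, so the path is blocked at Rr.
Path 4: Mm → Kk → Ff
  Kk is a chain here and Kk is conditioned on, so the path is blocked at Kk.
Every path is blocked, so Mm and Ff are d-separated given {Cc, Kk, Rr}.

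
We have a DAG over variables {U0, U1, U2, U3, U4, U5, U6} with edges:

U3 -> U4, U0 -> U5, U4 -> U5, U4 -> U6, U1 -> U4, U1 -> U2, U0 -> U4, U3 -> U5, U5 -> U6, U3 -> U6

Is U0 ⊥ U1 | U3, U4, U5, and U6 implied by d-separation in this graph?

No

There are 6 undirected paths between U0 and U1; checking each against the conditioning set {U3, U4, U5, U6}:
  1. U0 → U4 ← U1 — U4:collider[open] ⇒ active
  2. U0 → U5 ← U4 ← U1 — U5:collider[open]; U4:chain[blocks] ⇒ blocked
  3. U0 → U5 → U6 ← U4 ← U1 — U5:chain[blocks]; U6:collider[open]; U4:chain[blocks] ⇒ blocked
  4. U0 → U5 → U6 ← U3 → U4 ← U1 — U5:chain[blocks]; U6:collider[open]; U3:fork[blocks]; U4:collider[open] ⇒ blocked
  5. U0 → U5 ← U3 → U4 ← U1 — U5:collider[open]; U3:fork[blocks]; U4:collider[open] ⇒ blocked
  6. U0 → U5 ← U3 → U6 ← U4 ← U1 — U5:collider[open]; U3:fork[blocks]; U6:collider[open]; U4:chain[blocks] ⇒ blocked
At least one path is unblocked, so d-separation fails.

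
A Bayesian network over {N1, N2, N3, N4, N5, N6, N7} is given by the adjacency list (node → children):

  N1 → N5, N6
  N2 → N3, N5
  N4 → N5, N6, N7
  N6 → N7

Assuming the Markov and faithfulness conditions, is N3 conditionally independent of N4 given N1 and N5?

3 paths connect N3 and N4; each must be blocked for d-separation to hold:
Path 1: N3 ← N2 → N5 ← N4
  N2 is a fork and N2 is not conditioned on; N5 is a collider and N5 is conditioned on, which opens it — no node blocks this path, so it is active.
Path 2: N3 ← N2 → N5 ← N1 → N6 → N7 ← N4
  N1 is a fork here and N1 is conditioned on, so the path is blocked at N1.
Path 3: N3 ← N2 → N5 ← N1 → N6 ← N4
  N1 is a fork here and N1 is conditioned on, so the path is blocked at N1.
Because an active path exists, N3 and N4 are not d-separated.

No — N3 and N4 are not d-separated given {N1, N5}.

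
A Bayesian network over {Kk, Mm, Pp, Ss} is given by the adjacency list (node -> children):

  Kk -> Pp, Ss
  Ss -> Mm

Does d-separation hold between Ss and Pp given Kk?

Yes

Only one path connects Ss and Pp:
Path 1: Ss ← Kk → Pp
  Kk is a fork here and Kk is conditioned on, so the path is blocked at Kk.
Since every path is blocked, d-separation holds.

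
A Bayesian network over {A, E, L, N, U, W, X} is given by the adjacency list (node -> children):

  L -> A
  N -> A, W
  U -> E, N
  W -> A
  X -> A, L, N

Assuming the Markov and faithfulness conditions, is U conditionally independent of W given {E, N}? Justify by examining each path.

Enumerating the 4 paths from U to W and testing each for blocking by {E, N}:
Path 1: U → N ← X → A ← W
  A is a collider here and neither A nor any of its descendants is conditioned on, so the collider stays closed — the path is blocked at A.
Path 2: U → N ← X → L → A ← W
  A is a collider here and neither A nor any of its descendants is conditioned on, so the collider stays closed — the path is blocked at A.
Path 3: U → N → A ← W
  N is a chain here and N is conditioned on, so the path is blocked at N.
Path 4: U → N → W
  N is a chain here and N is conditioned on, so the path is blocked at N.
Every path is blocked, so U and W are d-separated given {E, N}.

Yes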